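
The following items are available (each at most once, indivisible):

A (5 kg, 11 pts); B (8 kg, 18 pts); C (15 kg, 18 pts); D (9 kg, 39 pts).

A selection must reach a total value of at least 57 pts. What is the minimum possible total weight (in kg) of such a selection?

17

Subsets with value ≥ 57, sorted by total weight:
- B+D: weight 17, value 57
- A+B+D: weight 22, value 68
- C+D: weight 24, value 57
- A+C+D: weight 29, value 68
Minimum weight: 17 kg.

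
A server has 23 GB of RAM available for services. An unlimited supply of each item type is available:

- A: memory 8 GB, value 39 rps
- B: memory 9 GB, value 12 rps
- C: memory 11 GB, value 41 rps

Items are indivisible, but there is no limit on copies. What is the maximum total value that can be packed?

82 rps

Best value-per-unit is A at 39/8; filling with it alone gives 2×39 = 78.
Optimal mix: 2×C → memory 22, value 82.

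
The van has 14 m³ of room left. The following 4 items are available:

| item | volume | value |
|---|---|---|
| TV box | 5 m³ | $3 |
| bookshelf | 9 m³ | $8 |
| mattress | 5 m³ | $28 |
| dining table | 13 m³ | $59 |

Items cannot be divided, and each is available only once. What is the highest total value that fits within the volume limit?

$59

Check high-value combinations within 14 m³:
- dining table: volume 13, value 59
- bookshelf+mattress: volume 9+5=14, value 8+28=36
- TV box+mattress: volume 5+5=10, value 3+28=31
Best: $59.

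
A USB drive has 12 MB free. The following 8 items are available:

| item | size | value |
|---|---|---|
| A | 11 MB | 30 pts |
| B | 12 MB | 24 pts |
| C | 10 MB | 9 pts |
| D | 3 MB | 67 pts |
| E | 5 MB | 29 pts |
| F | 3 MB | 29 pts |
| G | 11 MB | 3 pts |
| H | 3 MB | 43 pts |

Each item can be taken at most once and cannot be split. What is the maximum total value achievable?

139 pts

Check high-value combinations within 12 MB:
- D+F+H: size 3+3+3=9, value 67+29+43=139
- D+E+H: size 3+5+3=11, value 67+29+43=139
- D+E+F: size 3+5+3=11, value 67+29+29=125
- D+H: size 3+3=6, value 67+43=110
- E+F+H: size 5+3+3=11, value 29+29+43=101
Best: 139 pts.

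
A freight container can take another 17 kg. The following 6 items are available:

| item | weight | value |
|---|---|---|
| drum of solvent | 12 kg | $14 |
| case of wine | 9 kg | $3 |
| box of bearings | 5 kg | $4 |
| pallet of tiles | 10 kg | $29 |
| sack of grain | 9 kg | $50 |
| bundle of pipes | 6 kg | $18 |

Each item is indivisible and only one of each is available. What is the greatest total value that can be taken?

$68

Check high-value combinations within 17 kg:
- sack of grain+bundle of pipes: weight 9+6=15, value 50+18=68
- box of bearings+sack of grain: weight 5+9=14, value 4+50=54
- sack of grain: weight 9, value 50
Best: $68.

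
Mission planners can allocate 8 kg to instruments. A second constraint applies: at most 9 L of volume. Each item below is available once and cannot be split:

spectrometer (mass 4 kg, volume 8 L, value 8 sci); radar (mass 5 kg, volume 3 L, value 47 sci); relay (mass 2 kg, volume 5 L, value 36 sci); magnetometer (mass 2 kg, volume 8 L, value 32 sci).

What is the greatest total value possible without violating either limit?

Feasible sets respecting both limits:
- radar+relay: mass 7, volume 8, value 83
- radar: mass 5, volume 3, value 47
- relay: mass 2, volume 5, value 36
- magnetometer: mass 2, volume 8, value 32
Best: 83 sci.

83 sci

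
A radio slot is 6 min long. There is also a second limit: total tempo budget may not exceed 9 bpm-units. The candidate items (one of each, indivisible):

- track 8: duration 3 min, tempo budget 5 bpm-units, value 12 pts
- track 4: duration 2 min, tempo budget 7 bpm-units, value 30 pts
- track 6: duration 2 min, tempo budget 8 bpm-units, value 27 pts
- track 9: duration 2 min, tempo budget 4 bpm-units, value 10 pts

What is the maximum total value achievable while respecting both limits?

Feasible sets respecting both limits:
- track 4: duration 2, tempo budget 7, value 30
- track 6: duration 2, tempo budget 8, value 27
- track 8+track 9: duration 5, tempo budget 9, value 22
- track 8: duration 3, tempo budget 5, value 12
Best: 30 pts.

30 pts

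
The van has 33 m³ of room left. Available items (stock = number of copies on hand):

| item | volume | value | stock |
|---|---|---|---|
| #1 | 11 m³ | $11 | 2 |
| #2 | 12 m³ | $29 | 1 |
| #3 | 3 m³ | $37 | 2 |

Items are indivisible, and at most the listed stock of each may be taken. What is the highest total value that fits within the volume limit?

Best selections within volume 33 and stock limits:
- 1×#1 + 1×#2 + 2×#3: volume 29, value 114
- 1×#2 + 2×#3: volume 18, value 103
Best: $114.

$114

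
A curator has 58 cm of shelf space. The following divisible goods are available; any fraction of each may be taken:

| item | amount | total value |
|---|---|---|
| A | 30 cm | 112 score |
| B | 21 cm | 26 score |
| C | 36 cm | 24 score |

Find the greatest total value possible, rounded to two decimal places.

142.67

Take in order of value per unit:
- A (112/30 per unit): all 30 → value 112, running total 112.00
- B (26/21 per unit): all 21 → value 26, running total 138.00
- C (24/36 per unit): 7 of 36 → value 7×24/36 = 4.6667, running total 142.67
Total 142.67.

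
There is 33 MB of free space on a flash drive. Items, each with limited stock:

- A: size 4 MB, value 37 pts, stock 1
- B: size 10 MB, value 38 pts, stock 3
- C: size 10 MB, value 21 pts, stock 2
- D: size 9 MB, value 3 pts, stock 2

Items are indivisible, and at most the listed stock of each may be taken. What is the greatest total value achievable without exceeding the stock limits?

116 pts

Best selections within size 33 and stock limits:
- 1×A + 2×B + 1×D: size 33, value 116
- 3×B: size 30, value 114
- 1×A + 2×B: size 24, value 113
- 1×A + 1×B + 1×C + 1×D: size 33, value 99
Best: 116 pts.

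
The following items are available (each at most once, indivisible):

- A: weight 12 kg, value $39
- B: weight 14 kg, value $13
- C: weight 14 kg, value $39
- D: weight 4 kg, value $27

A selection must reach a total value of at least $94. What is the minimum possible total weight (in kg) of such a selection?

30

Subsets with value ≥ 94, sorted by total weight:
- A+C+D: weight 30, value 105
- A+B+C+D: weight 44, value 118
Minimum weight: 30 kg.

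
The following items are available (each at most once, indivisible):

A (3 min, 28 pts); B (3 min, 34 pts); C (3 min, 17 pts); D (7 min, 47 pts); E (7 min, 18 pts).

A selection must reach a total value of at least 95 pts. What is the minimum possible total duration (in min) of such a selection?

13

Subsets with value ≥ 95, sorted by total duration:
- A+B+D: duration 13, value 109
- B+C+D: duration 13, value 98
Minimum duration: 13 min.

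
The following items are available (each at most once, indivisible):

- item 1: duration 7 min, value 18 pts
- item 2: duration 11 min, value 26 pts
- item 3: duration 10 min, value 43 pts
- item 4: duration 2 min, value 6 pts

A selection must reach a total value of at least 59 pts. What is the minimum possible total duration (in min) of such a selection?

17

Subsets with value ≥ 59, sorted by total duration:
- item 1+item 3: duration 17, value 61
- item 1+item 3+item 4: duration 19, value 67
- item 2+item 3: duration 21, value 69
- item 2+item 3+item 4: duration 23, value 75
Minimum duration: 17 min.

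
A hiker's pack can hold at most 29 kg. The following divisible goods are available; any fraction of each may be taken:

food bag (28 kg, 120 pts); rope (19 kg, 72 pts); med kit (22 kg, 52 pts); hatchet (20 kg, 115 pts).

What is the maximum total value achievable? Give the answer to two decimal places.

Take in order of value per unit:
- hatchet (115/20 per unit): all 20 → value 115, running total 115.00
- food bag (120/28 per unit): 9 of 28 → value 9×120/28 = 38.5714, running total 153.57
Total 153.57.

153.57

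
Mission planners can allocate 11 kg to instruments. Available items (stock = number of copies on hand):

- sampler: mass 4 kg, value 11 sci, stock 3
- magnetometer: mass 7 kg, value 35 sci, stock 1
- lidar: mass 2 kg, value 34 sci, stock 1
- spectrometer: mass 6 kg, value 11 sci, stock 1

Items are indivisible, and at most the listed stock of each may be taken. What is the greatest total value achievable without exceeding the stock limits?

Best selections within mass 11 and stock limits:
- 1×magnetometer + 1×lidar: mass 9, value 69
- 2×sampler + 1×lidar: mass 10, value 56
Best: 69 sci.

69 sci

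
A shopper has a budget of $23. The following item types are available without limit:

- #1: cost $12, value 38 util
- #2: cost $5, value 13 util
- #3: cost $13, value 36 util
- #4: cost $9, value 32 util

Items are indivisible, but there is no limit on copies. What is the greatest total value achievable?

77 util

Best value-per-unit is #4 at 32/9; filling with it alone gives 2×32 = 64.
Optimal mix: 1×#2 + 2×#4 → cost 23, value 77.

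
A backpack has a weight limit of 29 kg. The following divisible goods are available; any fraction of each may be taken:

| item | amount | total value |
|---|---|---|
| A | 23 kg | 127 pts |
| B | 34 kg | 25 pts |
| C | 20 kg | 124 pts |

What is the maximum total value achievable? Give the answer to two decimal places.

Take in order of value per unit:
- C (124/20 per unit): all 20 → value 124, running total 124.00
- A (127/23 per unit): 9 of 23 → value 9×127/23 = 49.6957, running total 173.70
Total 173.70.

173.70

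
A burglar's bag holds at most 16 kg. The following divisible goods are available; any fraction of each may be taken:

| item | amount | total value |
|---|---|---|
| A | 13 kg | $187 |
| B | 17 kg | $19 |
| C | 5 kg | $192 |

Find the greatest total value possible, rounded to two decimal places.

350.23

Take in order of value per unit:
- C (192/5 per unit): all 5 → value 192, running total 192.00
- A (187/13 per unit): 11 of 13 → value 11×187/13 = 158.2308, running total 350.23
Total 350.23.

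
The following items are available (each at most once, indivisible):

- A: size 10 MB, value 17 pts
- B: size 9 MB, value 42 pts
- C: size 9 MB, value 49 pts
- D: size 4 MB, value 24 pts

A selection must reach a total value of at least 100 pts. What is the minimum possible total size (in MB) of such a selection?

22

Subsets with value ≥ 100, sorted by total size:
- B+C+D: size 22, value 115
- A+B+C: size 28, value 108
- A+B+C+D: size 32, value 132
Minimum size: 22 MB.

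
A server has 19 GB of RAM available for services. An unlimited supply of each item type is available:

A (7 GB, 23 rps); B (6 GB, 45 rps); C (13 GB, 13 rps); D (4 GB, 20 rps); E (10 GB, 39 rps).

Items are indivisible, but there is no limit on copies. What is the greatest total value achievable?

135 rps

Best value-per-unit is B at 45/6, and filling with it alone uses memory 3×6=18. No mix of the others beats 3×45 = 135.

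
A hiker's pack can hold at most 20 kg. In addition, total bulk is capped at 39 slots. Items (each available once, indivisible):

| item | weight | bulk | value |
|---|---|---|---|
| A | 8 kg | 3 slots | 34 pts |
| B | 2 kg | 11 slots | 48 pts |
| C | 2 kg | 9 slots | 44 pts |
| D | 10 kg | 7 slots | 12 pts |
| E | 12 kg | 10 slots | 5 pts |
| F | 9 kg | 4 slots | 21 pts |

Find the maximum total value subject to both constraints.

126 pts

Feasible sets respecting both limits:
- A+B+C: weight 12, bulk 23, value 126
- B+C+F: weight 13, bulk 24, value 113
- B+C+D: weight 14, bulk 27, value 104
- A+B+F: weight 19, bulk 18, value 103
Best: 126 pts.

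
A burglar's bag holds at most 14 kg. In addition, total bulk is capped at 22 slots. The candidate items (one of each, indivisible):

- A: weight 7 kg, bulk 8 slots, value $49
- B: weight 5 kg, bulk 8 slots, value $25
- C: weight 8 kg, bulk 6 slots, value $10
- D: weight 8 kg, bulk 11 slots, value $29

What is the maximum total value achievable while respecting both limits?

Feasible sets respecting both limits:
- A+B: weight 12, bulk 16, value 74
- B+D: weight 13, bulk 19, value 54
- A: weight 7, bulk 8, value 49
Best: $74.

$74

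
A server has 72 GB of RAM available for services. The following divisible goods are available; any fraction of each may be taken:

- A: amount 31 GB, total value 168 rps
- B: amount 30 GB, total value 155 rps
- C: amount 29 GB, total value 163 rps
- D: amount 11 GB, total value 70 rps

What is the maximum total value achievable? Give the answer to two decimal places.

Take in order of value per unit:
- D (70/11 per unit): all 11 → value 70, running total 70.00
- C (163/29 per unit): all 29 → value 163, running total 233.00
- A (168/31 per unit): all 31 → value 168, running total 401.00
- B (155/30 per unit): 1 of 30 → value 1×155/30 = 5.1667, running total 406.17
Total 406.17.

406.17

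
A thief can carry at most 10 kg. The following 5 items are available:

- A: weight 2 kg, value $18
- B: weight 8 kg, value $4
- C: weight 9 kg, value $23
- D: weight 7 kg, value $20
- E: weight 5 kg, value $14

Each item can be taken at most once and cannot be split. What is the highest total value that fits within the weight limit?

$38

This is a 0/1 knapsack; check combinations near the capacity.
- A+D: weight 2+7=9, value 18+20=38
- A+E: weight 2+5=7, value 18+14=32
- C: weight 9, value 23
Best: $38.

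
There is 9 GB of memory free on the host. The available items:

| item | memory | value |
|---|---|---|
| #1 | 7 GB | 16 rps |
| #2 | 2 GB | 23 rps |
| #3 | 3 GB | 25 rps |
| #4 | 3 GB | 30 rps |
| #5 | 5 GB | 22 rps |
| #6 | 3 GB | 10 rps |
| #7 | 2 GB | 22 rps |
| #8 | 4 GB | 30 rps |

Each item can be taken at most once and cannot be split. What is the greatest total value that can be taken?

83 rps

This is a 0/1 knapsack; check combinations near the capacity.
- #2+#4+#8: memory 2+3+4=9, value 23+30+30=83
- #4+#7+#8: memory 3+2+4=9, value 30+22+30=82
- #2+#3+#4: memory 2+3+3=8, value 23+25+30=78
- #2+#3+#8: memory 2+3+4=9, value 23+25+30=78
Best: 83 rps.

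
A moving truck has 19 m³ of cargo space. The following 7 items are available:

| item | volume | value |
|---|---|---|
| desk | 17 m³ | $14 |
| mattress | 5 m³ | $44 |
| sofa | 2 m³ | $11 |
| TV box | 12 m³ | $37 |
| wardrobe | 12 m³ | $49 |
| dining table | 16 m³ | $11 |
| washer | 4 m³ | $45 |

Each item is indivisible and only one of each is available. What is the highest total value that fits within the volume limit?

This is a 0/1 knapsack; check combinations near the capacity.
- sofa+wardrobe+washer: volume 2+12+4=18, value 11+49+45=105
- mattress+sofa+wardrobe: volume 5+2+12=19, value 44+11+49=104
- mattress+sofa+washer: volume 5+2+4=11, value 44+11+45=100
- wardrobe+washer: volume 12+4=16, value 49+45=94
Best: $105.

$105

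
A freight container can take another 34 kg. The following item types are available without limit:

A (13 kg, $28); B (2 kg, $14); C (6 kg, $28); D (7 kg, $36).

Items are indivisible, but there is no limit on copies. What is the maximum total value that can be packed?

Best value-per-unit is B at 14/2, and filling with it alone uses weight 17×2=34. No mix of the others beats 17×14 = 238.

$238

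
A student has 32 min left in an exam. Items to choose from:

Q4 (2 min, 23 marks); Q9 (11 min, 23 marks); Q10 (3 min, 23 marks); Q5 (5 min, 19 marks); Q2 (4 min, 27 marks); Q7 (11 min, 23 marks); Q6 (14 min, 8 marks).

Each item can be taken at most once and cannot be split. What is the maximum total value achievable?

119 marks

Check high-value combinations within 32 min:
- Q4+Q9+Q10+Q2+Q7: time 2+11+3+4+11=31, value 23+23+23+27+23=119
- Q4+Q9+Q10+Q5+Q2: time 2+11+3+5+4=25, value 23+23+23+19+27=115
- Q4+Q10+Q5+Q2+Q7: time 2+3+5+4+11=25, value 23+23+19+27+23=115
Best: 119 marks.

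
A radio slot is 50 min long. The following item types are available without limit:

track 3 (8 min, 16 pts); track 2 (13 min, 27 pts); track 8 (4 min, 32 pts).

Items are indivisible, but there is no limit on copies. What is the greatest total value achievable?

Best value-per-unit is track 8 at 32/4, and filling with it alone uses duration 12×4=48. No mix of the others beats 12×32 = 384.

384 pts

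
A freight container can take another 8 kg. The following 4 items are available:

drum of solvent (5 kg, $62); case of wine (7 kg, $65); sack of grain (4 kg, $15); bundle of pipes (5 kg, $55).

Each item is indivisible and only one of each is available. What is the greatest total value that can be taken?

$65

Check high-value combinations within 8 kg:
- case of wine: weight 7, value 65
- drum of solvent: weight 5, value 62
- bundle of pipes: weight 5, value 55
Best: $65.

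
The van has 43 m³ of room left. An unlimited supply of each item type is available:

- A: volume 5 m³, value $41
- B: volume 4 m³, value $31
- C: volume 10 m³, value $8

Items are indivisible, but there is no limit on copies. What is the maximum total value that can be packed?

Best value-per-unit is A at 41/5; filling with it alone gives 8×41 = 328.
Optimal mix: 7×A + 2×B → volume 43, value 349.

$349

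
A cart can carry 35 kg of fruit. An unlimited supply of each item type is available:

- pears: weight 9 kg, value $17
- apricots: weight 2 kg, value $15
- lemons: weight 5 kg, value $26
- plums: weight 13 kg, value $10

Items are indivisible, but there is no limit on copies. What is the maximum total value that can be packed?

$255

Best value-per-unit is apricots at 15/2, and filling with it alone uses weight 17×2=34. No mix of the others beats 17×15 = 255.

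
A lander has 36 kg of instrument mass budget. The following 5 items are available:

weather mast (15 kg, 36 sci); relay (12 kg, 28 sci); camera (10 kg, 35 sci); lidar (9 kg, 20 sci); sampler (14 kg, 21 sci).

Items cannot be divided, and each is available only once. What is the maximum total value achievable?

This is a 0/1 knapsack; check combinations near the capacity.
- weather mast+camera+lidar: mass 15+10+9=34, value 36+35+20=91
- weather mast+relay+lidar: mass 15+12+9=36, value 36+28+20=84
- relay+camera+sampler: mass 12+10+14=36, value 28+35+21=84
- relay+camera+lidar: mass 12+10+9=31, value 28+35+20=83
- camera+lidar+sampler: mass 10+9+14=33, value 35+20+21=76
Best: 91 sci.

91 sci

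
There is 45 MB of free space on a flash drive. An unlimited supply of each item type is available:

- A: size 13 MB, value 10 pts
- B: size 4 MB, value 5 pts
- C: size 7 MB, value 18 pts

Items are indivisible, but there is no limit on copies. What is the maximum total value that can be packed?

108 pts

Best value-per-unit is C at 18/7, and filling with it alone uses size 6×7=42. No mix of the others beats 6×18 = 108.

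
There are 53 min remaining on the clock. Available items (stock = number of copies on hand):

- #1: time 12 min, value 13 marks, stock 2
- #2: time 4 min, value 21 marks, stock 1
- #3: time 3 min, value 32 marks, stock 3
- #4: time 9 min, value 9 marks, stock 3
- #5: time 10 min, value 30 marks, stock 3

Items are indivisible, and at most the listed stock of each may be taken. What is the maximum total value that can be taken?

Top feasible selections:
- 1×#2 + 3×#3 + 1×#4 + 3×#5: time 52, value 216
- 1×#2 + 3×#3 + 3×#5: time 43, value 207
Best: 216 marks.

216 marks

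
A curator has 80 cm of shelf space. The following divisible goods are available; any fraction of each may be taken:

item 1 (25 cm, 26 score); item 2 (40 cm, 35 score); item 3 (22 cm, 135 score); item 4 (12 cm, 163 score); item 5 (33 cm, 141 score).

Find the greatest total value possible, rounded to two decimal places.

452.52

Take in order of value per unit:
- item 4 (163/12 per unit): all 12 → value 163, running total 163.00
- item 3 (135/22 per unit): all 22 → value 135, running total 298.00
- item 5 (141/33 per unit): all 33 → value 141, running total 439.00
- item 1 (26/25 per unit): 13 of 25 → value 13×26/25 = 13.5200, running total 452.52
Total 452.52.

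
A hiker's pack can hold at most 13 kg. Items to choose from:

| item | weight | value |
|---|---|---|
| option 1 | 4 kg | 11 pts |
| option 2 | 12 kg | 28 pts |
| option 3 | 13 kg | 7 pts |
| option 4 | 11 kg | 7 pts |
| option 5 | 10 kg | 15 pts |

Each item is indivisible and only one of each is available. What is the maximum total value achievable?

28 pts

Check high-value combinations within 13 kg:
- option 2: weight 12, value 28
- option 5: weight 10, value 15
- option 1: weight 4, value 11
- option 4: weight 11, value 7
- option 3: weight 13, value 7
Best: 28 pts.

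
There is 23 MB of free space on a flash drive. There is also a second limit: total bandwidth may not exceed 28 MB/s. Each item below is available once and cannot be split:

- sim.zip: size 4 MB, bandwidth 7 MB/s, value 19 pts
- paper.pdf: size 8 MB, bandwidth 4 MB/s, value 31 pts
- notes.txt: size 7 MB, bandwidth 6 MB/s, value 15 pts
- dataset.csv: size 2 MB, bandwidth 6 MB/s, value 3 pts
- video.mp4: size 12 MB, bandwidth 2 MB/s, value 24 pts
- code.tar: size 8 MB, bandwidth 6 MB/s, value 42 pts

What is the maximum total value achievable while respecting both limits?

95 pts

Feasible sets respecting both limits:
- sim.zip+paper.pdf+dataset.csv+code.tar: size 22, bandwidth 23, value 95
- sim.zip+paper.pdf+code.tar: size 20, bandwidth 17, value 92
- paper.pdf+notes.txt+code.tar: size 23, bandwidth 16, value 88
Best: 95 pts.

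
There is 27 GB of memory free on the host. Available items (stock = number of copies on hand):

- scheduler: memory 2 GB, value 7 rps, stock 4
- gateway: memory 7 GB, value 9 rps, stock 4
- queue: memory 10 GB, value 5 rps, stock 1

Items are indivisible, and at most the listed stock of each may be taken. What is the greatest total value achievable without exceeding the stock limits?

48 rps

Best selections within memory 27 and stock limits:
- 3×scheduler + 3×gateway: memory 27, value 48
- 4×scheduler + 2×gateway: memory 22, value 46
Best: 48 rps.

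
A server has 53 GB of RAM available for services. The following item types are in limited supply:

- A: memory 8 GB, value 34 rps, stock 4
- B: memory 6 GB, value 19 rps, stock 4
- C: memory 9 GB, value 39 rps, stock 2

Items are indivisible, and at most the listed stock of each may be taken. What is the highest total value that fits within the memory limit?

Best selections within memory 53 and stock limits:
- 4×A + 2×C: memory 50, value 214
- 4×A + 2×B + 1×C: memory 53, value 213
- 2×A + 3×B + 2×C: memory 52, value 203
- 3×A + 1×B + 2×C: memory 48, value 199
Best: 214 rps.

214 rps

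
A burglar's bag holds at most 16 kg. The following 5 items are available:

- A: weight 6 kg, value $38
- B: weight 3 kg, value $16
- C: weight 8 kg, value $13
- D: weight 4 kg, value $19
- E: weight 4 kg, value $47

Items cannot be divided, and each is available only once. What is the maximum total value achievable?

$104

Check high-value combinations within 16 kg:
- A+D+E: weight 6+4+4=14, value 38+19+47=104
- A+B+E: weight 6+3+4=13, value 38+16+47=101
- A+E: weight 6+4=10, value 38+47=85
- B+D+E: weight 3+4+4=11, value 16+19+47=82
- C+D+E: weight 8+4+4=16, value 13+19+47=79
Best: $104.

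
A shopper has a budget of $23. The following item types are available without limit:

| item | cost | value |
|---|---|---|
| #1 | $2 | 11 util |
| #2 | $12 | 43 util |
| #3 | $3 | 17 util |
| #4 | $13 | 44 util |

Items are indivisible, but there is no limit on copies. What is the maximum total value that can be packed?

Best value-per-unit is #3 at 17/3; filling with it alone gives 7×17 = 119.
Optimal mix: 1×#1 + 7×#3 → cost 23, value 130.

130 util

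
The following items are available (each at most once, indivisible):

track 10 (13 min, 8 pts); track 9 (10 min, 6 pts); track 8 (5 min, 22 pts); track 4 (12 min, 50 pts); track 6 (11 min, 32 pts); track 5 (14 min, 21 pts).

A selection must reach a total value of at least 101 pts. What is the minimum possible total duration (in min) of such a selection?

Subsets with value ≥ 101, sorted by total duration:
- track 8+track 4+track 6: duration 28, value 104
- track 4+track 6+track 5: duration 37, value 103
- track 9+track 8+track 4+track 6: duration 38, value 110
- track 10+track 8+track 4+track 6: duration 41, value 112
Minimum duration: 28 min.

28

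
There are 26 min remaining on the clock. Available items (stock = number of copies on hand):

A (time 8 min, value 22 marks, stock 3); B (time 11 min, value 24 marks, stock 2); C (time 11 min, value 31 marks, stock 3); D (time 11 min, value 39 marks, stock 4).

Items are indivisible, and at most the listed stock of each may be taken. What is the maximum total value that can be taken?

78 marks

Top feasible selections:
- 2×D: time 22, value 78
- 1×C + 1×D: time 22, value 70
Best: 78 marks.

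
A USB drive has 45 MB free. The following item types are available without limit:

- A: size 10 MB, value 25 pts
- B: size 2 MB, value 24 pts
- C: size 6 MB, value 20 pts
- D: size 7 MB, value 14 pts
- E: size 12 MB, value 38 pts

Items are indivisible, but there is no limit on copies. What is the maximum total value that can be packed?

528 pts

Best value-per-unit is B at 24/2, and filling with it alone uses size 22×2=44. No mix of the others beats 22×24 = 528.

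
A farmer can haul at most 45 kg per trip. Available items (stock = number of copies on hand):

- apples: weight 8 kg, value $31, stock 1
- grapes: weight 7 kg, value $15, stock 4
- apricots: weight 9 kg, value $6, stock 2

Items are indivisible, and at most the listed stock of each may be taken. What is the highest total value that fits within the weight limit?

Best selections within weight 45 and stock limits:
- 1×apples + 4×grapes + 1×apricots: weight 45, value 97
- 1×apples + 4×grapes: weight 36, value 91
- 1×apples + 3×grapes + 1×apricots: weight 38, value 82
- 1×apples + 3×grapes: weight 29, value 76
Best: $97.

$97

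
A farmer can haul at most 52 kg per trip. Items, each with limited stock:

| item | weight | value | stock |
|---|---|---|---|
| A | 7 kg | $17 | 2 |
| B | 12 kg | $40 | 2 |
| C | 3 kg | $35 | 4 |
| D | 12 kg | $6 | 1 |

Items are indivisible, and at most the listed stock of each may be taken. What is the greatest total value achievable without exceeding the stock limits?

Top feasible selections:
- 2×A + 2×B + 4×C: weight 50, value 254
- 1×A + 2×B + 4×C: weight 43, value 237
- 2×B + 4×C + 1×D: weight 48, value 226
- 2×B + 4×C: weight 36, value 220
Best: $254.

$254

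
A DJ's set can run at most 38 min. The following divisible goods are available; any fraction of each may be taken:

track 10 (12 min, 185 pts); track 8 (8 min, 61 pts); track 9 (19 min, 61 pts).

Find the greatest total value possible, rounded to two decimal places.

303.79

Take in order of value per unit:
- track 10 (185/12 per unit): all 12 → value 185, running total 185.00
- track 8 (61/8 per unit): all 8 → value 61, running total 246.00
- track 9 (61/19 per unit): 18 of 19 → value 18×61/19 = 57.7895, running total 303.79
Total 303.79.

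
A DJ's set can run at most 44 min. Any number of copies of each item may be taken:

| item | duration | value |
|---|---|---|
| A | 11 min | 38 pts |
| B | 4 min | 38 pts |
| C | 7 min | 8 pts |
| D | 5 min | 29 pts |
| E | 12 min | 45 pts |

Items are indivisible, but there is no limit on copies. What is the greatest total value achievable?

Best value-per-unit is B at 38/4, and filling with it alone uses duration 11×4=44. No mix of the others beats 11×38 = 418.

418 pts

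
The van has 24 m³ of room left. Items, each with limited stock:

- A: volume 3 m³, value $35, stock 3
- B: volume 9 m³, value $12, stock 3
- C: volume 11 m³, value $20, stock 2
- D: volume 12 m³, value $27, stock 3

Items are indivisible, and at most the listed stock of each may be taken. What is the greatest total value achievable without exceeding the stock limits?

Best selections within volume 24 and stock limits:
- 3×A + 1×D: volume 21, value 132
- 3×A + 1×C: volume 20, value 125
- 3×A + 1×B: volume 18, value 117
- 3×A: volume 9, value 105
Best: $132.

$132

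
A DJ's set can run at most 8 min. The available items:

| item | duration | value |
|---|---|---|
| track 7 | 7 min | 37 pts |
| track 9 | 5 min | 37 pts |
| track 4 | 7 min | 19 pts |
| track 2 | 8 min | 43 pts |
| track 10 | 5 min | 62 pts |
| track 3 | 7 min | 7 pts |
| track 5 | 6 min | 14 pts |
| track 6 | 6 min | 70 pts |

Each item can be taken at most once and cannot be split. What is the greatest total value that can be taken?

Check high-value combinations within 8 min:
- track 6: duration 6, value 70
- track 10: duration 5, value 62
- track 2: duration 8, value 43
- track 9: duration 5, value 37
Best: 70 pts.

70 pts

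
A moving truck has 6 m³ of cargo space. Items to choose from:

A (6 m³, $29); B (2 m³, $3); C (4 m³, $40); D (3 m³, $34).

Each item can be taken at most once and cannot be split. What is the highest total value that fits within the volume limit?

Check high-value combinations within 6 m³:
- B+C: volume 2+4=6, value 3+40=43
- C: volume 4, value 40
- B+D: volume 2+3=5, value 3+34=37
Best: $43.

$43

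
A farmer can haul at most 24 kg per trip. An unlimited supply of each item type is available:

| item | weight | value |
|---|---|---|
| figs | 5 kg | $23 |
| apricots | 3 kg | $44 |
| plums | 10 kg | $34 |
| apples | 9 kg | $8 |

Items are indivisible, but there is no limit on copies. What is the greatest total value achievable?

Best value-per-unit is apricots at 44/3, and filling with it alone uses weight 8×3=24. No mix of the others beats 8×44 = 352.

$352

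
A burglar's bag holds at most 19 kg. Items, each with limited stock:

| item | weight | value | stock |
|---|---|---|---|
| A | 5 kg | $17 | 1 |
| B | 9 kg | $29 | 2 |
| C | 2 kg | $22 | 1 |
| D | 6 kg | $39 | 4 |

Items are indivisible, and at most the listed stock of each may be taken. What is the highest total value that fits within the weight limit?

Best selections within weight 19 and stock limits:
- 3×D: weight 18, value 117
- 1×A + 1×C + 2×D: weight 19, value 117
Best: $117.

$117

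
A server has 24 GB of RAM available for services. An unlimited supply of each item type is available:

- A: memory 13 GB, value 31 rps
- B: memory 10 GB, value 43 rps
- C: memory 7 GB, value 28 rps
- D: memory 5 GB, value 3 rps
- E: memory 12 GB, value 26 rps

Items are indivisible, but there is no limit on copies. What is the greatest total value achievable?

99 rps

Best value-per-unit is B at 43/10; filling with it alone gives 2×43 = 86.
Optimal mix: 1×B + 2×C → memory 24, value 99.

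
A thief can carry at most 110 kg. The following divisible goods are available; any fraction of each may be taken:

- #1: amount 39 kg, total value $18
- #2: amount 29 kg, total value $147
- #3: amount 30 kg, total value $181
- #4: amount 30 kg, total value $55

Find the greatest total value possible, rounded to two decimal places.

392.69

Take in order of value per unit:
- #3 (181/30 per unit): all 30 → value 181, running total 181.00
- #2 (147/29 per unit): all 29 → value 147, running total 328.00
- #4 (55/30 per unit): all 30 → value 55, running total 383.00
- #1 (18/39 per unit): 21 of 39 → value 21×18/39 = 9.6923, running total 392.69
Total 392.69.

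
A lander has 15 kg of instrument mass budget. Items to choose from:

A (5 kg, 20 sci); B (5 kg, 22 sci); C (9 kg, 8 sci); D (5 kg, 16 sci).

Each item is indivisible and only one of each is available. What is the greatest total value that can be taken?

58 sci

Check high-value combinations within 15 kg:
- A+B+D: mass 5+5+5=15, value 20+22+16=58
- A+B: mass 5+5=10, value 20+22=42
- B+D: mass 5+5=10, value 22+16=38
- A+D: mass 5+5=10, value 20+16=36
- B+C: mass 5+9=14, value 22+8=30
Best: 58 sci.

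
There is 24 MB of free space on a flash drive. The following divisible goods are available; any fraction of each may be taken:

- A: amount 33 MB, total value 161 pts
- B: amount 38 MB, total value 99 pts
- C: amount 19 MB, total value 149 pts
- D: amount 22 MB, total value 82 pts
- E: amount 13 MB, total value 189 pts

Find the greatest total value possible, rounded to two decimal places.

275.26

Take in order of value per unit:
- E (189/13 per unit): all 13 → value 189, running total 189.00
- C (149/19 per unit): 11 of 19 → value 11×149/19 = 86.2632, running total 275.26
Total 275.26.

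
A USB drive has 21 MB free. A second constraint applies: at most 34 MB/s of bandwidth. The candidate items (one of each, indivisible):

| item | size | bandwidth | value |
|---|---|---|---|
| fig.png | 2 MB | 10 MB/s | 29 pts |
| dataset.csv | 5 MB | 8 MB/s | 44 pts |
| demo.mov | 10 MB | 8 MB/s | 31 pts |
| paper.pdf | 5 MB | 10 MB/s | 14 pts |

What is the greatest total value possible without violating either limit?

104 pts

Feasible sets respecting both limits:
- fig.png+dataset.csv+demo.mov: size 17, bandwidth 26, value 104
- dataset.csv+demo.mov+paper.pdf: size 20, bandwidth 26, value 89
- fig.png+dataset.csv+paper.pdf: size 12, bandwidth 28, value 87
- dataset.csv+demo.mov: size 15, bandwidth 16, value 75
Best: 104 pts.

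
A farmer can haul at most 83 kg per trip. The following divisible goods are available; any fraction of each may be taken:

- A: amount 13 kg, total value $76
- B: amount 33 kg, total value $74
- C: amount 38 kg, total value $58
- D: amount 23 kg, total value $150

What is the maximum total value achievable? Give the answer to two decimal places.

Take in order of value per unit:
- D (150/23 per unit): all 23 → value 150, running total 150.00
- A (76/13 per unit): all 13 → value 76, running total 226.00
- B (74/33 per unit): all 33 → value 74, running total 300.00
- C (58/38 per unit): 14 of 38 → value 14×58/38 = 21.3684, running total 321.37
Total 321.37.

321.37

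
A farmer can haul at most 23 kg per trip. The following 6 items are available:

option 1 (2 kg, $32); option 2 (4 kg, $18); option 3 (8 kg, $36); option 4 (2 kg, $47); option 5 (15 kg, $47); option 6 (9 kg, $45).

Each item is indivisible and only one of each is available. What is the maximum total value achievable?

$160

Check high-value combinations within 23 kg:
- option 1+option 3+option 4+option 6: weight 2+8+2+9=21, value 32+36+47+45=160
- option 2+option 3+option 4+option 6: weight 4+8+2+9=23, value 18+36+47+45=146
- option 1+option 2+option 4+option 5: weight 2+4+2+15=23, value 32+18+47+47=144
- option 1+option 2+option 4+option 6: weight 2+4+2+9=17, value 32+18+47+45=142
Best: $160.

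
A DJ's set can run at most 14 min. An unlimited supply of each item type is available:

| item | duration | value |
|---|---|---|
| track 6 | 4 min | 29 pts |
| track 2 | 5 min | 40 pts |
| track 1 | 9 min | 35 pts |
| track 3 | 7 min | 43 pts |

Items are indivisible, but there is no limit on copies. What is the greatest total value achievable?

Best value-per-unit is track 2 at 40/5; filling with it alone gives 2×40 = 80.
Optimal mix: 1×track 6 + 2×track 2 → duration 14, value 109.

109 pts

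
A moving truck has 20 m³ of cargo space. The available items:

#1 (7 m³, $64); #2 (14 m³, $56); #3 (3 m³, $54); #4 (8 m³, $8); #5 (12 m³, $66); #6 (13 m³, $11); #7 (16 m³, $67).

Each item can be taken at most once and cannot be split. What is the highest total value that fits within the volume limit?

$130

Check high-value combinations within 20 m³:
- #1+#5: volume 7+12=19, value 64+66=130
- #1+#3+#4: volume 7+3+8=18, value 64+54+8=126
- #3+#7: volume 3+16=19, value 54+67=121
Best: $130.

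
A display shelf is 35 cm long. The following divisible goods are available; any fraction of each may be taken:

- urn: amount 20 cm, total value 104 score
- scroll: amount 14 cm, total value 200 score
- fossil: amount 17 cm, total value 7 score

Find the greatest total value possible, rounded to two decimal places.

304.41

Take in order of value per unit:
- scroll (200/14 per unit): all 14 → value 200, running total 200.00
- urn (104/20 per unit): all 20 → value 104, running total 304.00
- fossil (7/17 per unit): 1 of 17 → value 1×7/17 = 0.4118, running total 304.41
Total 304.41.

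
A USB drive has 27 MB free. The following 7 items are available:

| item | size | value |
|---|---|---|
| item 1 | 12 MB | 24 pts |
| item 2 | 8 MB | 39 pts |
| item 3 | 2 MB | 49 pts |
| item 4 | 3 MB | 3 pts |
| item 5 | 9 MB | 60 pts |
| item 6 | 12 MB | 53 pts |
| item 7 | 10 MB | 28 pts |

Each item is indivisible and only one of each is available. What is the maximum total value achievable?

165 pts

Check high-value combinations within 27 MB:
- item 3+item 4+item 5+item 6: size 2+3+9+12=26, value 49+3+60+53=165
- item 3+item 5+item 6: size 2+9+12=23, value 49+60+53=162
- item 2+item 3+item 4+item 5: size 8+2+3+9=22, value 39+49+3+60=151
- item 2+item 3+item 5: size 8+2+9=19, value 39+49+60=148
Best: 165 pts.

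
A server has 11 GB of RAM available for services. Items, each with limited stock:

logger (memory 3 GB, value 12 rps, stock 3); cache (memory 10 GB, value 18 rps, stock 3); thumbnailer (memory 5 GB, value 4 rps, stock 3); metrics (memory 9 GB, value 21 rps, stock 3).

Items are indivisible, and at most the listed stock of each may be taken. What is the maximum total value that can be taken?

36 rps

Top feasible selections:
- 3×logger: memory 9, value 36
- 2×logger + 1×thumbnailer: memory 11, value 28
Best: 36 rps.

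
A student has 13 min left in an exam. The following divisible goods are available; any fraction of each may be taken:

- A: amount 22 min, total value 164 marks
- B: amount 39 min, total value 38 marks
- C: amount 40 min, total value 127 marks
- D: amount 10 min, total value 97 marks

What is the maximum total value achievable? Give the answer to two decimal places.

119.36

Take in order of value per unit:
- D (97/10 per unit): all 10 → value 97, running total 97.00
- A (164/22 per unit): 3 of 22 → value 3×164/22 = 22.3636, running total 119.36
Total 119.36.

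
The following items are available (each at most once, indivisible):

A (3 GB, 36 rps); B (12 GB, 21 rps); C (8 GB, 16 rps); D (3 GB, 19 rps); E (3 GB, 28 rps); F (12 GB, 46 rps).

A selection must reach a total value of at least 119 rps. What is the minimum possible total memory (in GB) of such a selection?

Subsets with value ≥ 119, sorted by total memory:
- A+D+E+F: memory 21, value 129
- A+C+E+F: memory 26, value 126
- A+C+D+E+F: memory 29, value 145
Minimum memory: 21 GB.

21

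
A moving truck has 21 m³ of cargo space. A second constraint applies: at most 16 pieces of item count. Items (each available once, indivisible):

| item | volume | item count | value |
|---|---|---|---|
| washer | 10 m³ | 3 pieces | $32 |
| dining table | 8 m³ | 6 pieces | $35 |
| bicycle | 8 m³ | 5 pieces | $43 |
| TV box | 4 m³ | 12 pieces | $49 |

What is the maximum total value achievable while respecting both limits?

$81

Feasible sets respecting both limits:
- washer+TV box: volume 14, item count 15, value 81
- dining table+bicycle: volume 16, item count 11, value 78
- washer+bicycle: volume 18, item count 8, value 75
- washer+dining table: volume 18, item count 9, value 67
Best: $81.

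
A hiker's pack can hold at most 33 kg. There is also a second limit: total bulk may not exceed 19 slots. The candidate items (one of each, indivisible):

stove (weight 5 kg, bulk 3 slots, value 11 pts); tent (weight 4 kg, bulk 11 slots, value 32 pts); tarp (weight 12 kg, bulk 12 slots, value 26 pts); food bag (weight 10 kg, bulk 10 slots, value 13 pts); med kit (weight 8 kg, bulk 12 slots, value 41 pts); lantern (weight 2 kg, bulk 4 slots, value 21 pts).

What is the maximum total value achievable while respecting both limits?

Feasible sets respecting both limits:
- stove+med kit+lantern: weight 15, bulk 19, value 73
- stove+tent+lantern: weight 11, bulk 18, value 64
- med kit+lantern: weight 10, bulk 16, value 62
Best: 73 pts.

73 pts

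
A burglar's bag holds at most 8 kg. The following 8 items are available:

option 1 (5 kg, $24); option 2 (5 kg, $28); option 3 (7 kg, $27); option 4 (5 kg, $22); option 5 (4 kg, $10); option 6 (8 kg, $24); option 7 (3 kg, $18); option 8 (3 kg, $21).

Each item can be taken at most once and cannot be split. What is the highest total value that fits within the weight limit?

Check high-value combinations within 8 kg:
- option 2+option 8: weight 5+3=8, value 28+21=49
- option 2+option 7: weight 5+3=8, value 28+18=46
- option 1+option 8: weight 5+3=8, value 24+21=45
Best: $49.

$49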